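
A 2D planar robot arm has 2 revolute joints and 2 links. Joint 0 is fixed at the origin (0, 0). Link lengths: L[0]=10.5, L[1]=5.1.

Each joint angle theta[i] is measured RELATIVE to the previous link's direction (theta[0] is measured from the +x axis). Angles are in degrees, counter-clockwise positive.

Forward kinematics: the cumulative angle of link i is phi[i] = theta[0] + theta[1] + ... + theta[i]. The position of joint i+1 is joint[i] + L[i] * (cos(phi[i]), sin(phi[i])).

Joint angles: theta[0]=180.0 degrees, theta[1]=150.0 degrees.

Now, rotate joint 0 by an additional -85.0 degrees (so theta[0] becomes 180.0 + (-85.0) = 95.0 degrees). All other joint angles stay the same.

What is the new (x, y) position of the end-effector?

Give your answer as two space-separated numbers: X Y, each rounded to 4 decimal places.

Answer: -3.0705 5.8379

Derivation:
joint[0] = (0.0000, 0.0000)  (base)
link 0: phi[0] = 95 = 95 deg
  cos(95 deg) = -0.0872, sin(95 deg) = 0.9962
  joint[1] = (0.0000, 0.0000) + 10.5 * (-0.0872, 0.9962) = (0.0000 + -0.9151, 0.0000 + 10.4600) = (-0.9151, 10.4600)
link 1: phi[1] = 95 + 150 = 245 deg
  cos(245 deg) = -0.4226, sin(245 deg) = -0.9063
  joint[2] = (-0.9151, 10.4600) + 5.1 * (-0.4226, -0.9063) = (-0.9151 + -2.1554, 10.4600 + -4.6222) = (-3.0705, 5.8379)
End effector: (-3.0705, 5.8379)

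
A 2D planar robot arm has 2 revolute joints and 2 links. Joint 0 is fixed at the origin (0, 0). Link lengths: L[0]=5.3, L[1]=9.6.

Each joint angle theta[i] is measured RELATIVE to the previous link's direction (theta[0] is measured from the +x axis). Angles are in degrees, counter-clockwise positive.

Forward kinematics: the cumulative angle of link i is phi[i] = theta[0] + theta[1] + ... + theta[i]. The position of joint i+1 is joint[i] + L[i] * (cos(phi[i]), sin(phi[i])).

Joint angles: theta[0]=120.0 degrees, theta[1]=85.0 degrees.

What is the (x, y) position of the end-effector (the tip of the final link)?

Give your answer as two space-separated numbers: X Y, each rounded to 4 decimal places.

joint[0] = (0.0000, 0.0000)  (base)
link 0: phi[0] = 120 = 120 deg
  cos(120 deg) = -0.5000, sin(120 deg) = 0.8660
  joint[1] = (0.0000, 0.0000) + 5.3 * (-0.5000, 0.8660) = (0.0000 + -2.6500, 0.0000 + 4.5899) = (-2.6500, 4.5899)
link 1: phi[1] = 120 + 85 = 205 deg
  cos(205 deg) = -0.9063, sin(205 deg) = -0.4226
  joint[2] = (-2.6500, 4.5899) + 9.6 * (-0.9063, -0.4226) = (-2.6500 + -8.7006, 4.5899 + -4.0571) = (-11.3506, 0.5328)
End effector: (-11.3506, 0.5328)

Answer: -11.3506 0.5328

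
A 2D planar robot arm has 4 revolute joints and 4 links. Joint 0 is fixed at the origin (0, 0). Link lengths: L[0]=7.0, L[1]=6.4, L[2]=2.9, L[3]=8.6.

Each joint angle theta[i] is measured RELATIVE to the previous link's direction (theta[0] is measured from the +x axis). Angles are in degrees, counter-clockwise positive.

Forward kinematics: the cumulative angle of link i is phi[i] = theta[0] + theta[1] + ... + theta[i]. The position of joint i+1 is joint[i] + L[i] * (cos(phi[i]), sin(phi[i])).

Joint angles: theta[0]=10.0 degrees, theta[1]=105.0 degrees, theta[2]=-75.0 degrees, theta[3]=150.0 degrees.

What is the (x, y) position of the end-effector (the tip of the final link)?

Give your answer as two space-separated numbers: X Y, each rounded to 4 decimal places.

Answer: -2.0589 7.3866

Derivation:
joint[0] = (0.0000, 0.0000)  (base)
link 0: phi[0] = 10 = 10 deg
  cos(10 deg) = 0.9848, sin(10 deg) = 0.1736
  joint[1] = (0.0000, 0.0000) + 7 * (0.9848, 0.1736) = (0.0000 + 6.8937, 0.0000 + 1.2155) = (6.8937, 1.2155)
link 1: phi[1] = 10 + 105 = 115 deg
  cos(115 deg) = -0.4226, sin(115 deg) = 0.9063
  joint[2] = (6.8937, 1.2155) + 6.4 * (-0.4226, 0.9063) = (6.8937 + -2.7048, 1.2155 + 5.8004) = (4.1889, 7.0159)
link 2: phi[2] = 10 + 105 + -75 = 40 deg
  cos(40 deg) = 0.7660, sin(40 deg) = 0.6428
  joint[3] = (4.1889, 7.0159) + 2.9 * (0.7660, 0.6428) = (4.1889 + 2.2215, 7.0159 + 1.8641) = (6.4104, 8.8800)
link 3: phi[3] = 10 + 105 + -75 + 150 = 190 deg
  cos(190 deg) = -0.9848, sin(190 deg) = -0.1736
  joint[4] = (6.4104, 8.8800) + 8.6 * (-0.9848, -0.1736) = (6.4104 + -8.4693, 8.8800 + -1.4934) = (-2.0589, 7.3866)
End effector: (-2.0589, 7.3866)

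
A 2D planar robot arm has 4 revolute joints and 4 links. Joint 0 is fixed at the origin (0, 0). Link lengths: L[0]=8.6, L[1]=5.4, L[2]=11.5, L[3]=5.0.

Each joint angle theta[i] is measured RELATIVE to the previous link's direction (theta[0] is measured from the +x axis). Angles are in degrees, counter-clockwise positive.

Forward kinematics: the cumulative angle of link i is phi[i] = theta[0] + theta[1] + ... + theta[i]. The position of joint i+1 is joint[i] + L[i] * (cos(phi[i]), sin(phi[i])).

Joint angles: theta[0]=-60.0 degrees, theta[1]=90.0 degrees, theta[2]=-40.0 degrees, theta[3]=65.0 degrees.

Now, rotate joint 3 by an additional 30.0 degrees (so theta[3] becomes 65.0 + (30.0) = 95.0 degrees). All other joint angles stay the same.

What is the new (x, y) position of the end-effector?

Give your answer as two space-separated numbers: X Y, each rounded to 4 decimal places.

Answer: 20.7376 -1.7638

Derivation:
joint[0] = (0.0000, 0.0000)  (base)
link 0: phi[0] = -60 = -60 deg
  cos(-60 deg) = 0.5000, sin(-60 deg) = -0.8660
  joint[1] = (0.0000, 0.0000) + 8.6 * (0.5000, -0.8660) = (0.0000 + 4.3000, 0.0000 + -7.4478) = (4.3000, -7.4478)
link 1: phi[1] = -60 + 90 = 30 deg
  cos(30 deg) = 0.8660, sin(30 deg) = 0.5000
  joint[2] = (4.3000, -7.4478) + 5.4 * (0.8660, 0.5000) = (4.3000 + 4.6765, -7.4478 + 2.7000) = (8.9765, -4.7478)
link 2: phi[2] = -60 + 90 + -40 = -10 deg
  cos(-10 deg) = 0.9848, sin(-10 deg) = -0.1736
  joint[3] = (8.9765, -4.7478) + 11.5 * (0.9848, -0.1736) = (8.9765 + 11.3253, -4.7478 + -1.9970) = (20.3018, -6.7448)
link 3: phi[3] = -60 + 90 + -40 + 95 = 85 deg
  cos(85 deg) = 0.0872, sin(85 deg) = 0.9962
  joint[4] = (20.3018, -6.7448) + 5 * (0.0872, 0.9962) = (20.3018 + 0.4358, -6.7448 + 4.9810) = (20.7376, -1.7638)
End effector: (20.7376, -1.7638)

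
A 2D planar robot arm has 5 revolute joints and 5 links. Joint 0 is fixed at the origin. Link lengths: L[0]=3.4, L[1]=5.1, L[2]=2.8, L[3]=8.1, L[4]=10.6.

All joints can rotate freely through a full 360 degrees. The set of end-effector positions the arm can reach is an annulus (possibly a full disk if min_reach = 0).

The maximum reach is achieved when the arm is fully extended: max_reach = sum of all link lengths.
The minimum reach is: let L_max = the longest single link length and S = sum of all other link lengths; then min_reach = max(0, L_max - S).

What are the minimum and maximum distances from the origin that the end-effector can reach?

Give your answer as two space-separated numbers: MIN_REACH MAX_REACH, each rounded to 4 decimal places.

Answer: 0.0000 30.0000

Derivation:
Link lengths: [3.4, 5.1, 2.8, 8.1, 10.6]
max_reach = 3.4 + 5.1 + 2.8 + 8.1 + 10.6 = 30
L_max = max([3.4, 5.1, 2.8, 8.1, 10.6]) = 10.6
S (sum of others) = 30 - 10.6 = 19.4
min_reach = max(0, 10.6 - 19.4) = max(0, -8.8) = 0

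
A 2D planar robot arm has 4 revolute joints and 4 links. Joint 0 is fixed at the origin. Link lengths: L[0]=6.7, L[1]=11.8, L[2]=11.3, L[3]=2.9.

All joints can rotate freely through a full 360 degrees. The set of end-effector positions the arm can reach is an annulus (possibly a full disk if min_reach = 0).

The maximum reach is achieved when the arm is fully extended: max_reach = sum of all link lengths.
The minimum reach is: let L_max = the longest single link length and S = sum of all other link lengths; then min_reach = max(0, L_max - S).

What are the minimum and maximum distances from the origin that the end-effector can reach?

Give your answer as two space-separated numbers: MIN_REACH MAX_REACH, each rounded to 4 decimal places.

Answer: 0.0000 32.7000

Derivation:
Link lengths: [6.7, 11.8, 11.3, 2.9]
max_reach = 6.7 + 11.8 + 11.3 + 2.9 = 32.7
L_max = max([6.7, 11.8, 11.3, 2.9]) = 11.8
S (sum of others) = 32.7 - 11.8 = 20.9
min_reach = max(0, 11.8 - 20.9) = max(0, -9.1) = 0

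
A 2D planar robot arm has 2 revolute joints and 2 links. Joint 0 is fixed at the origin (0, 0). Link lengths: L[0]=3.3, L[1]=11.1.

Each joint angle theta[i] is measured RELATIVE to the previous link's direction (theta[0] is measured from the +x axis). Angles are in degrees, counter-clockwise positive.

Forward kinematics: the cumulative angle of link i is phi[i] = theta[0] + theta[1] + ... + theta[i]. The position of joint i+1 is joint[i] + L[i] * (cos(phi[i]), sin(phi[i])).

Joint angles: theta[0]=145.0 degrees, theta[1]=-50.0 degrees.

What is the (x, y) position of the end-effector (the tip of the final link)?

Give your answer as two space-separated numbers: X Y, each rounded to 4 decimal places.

joint[0] = (0.0000, 0.0000)  (base)
link 0: phi[0] = 145 = 145 deg
  cos(145 deg) = -0.8192, sin(145 deg) = 0.5736
  joint[1] = (0.0000, 0.0000) + 3.3 * (-0.8192, 0.5736) = (0.0000 + -2.7032, 0.0000 + 1.8928) = (-2.7032, 1.8928)
link 1: phi[1] = 145 + -50 = 95 deg
  cos(95 deg) = -0.0872, sin(95 deg) = 0.9962
  joint[2] = (-2.7032, 1.8928) + 11.1 * (-0.0872, 0.9962) = (-2.7032 + -0.9674, 1.8928 + 11.0578) = (-3.6706, 12.9506)
End effector: (-3.6706, 12.9506)

Answer: -3.6706 12.9506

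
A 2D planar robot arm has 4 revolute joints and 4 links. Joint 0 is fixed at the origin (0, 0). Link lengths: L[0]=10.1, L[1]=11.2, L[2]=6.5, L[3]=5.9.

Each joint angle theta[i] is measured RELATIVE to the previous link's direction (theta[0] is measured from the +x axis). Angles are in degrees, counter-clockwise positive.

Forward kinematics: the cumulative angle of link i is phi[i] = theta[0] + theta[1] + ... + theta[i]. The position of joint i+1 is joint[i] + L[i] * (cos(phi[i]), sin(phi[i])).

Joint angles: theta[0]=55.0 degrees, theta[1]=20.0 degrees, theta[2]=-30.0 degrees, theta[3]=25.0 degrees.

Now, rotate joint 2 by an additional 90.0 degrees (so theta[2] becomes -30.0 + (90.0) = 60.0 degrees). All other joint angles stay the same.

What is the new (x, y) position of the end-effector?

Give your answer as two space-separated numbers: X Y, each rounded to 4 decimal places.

joint[0] = (0.0000, 0.0000)  (base)
link 0: phi[0] = 55 = 55 deg
  cos(55 deg) = 0.5736, sin(55 deg) = 0.8192
  joint[1] = (0.0000, 0.0000) + 10.1 * (0.5736, 0.8192) = (0.0000 + 5.7931, 0.0000 + 8.2734) = (5.7931, 8.2734)
link 1: phi[1] = 55 + 20 = 75 deg
  cos(75 deg) = 0.2588, sin(75 deg) = 0.9659
  joint[2] = (5.7931, 8.2734) + 11.2 * (0.2588, 0.9659) = (5.7931 + 2.8988, 8.2734 + 10.8184) = (8.6919, 19.0918)
link 2: phi[2] = 55 + 20 + 60 = 135 deg
  cos(135 deg) = -0.7071, sin(135 deg) = 0.7071
  joint[3] = (8.6919, 19.0918) + 6.5 * (-0.7071, 0.7071) = (8.6919 + -4.5962, 19.0918 + 4.5962) = (4.0957, 23.6880)
link 3: phi[3] = 55 + 20 + 60 + 25 = 160 deg
  cos(160 deg) = -0.9397, sin(160 deg) = 0.3420
  joint[4] = (4.0957, 23.6880) + 5.9 * (-0.9397, 0.3420) = (4.0957 + -5.5442, 23.6880 + 2.0179) = (-1.4485, 25.7059)
End effector: (-1.4485, 25.7059)

Answer: -1.4485 25.7059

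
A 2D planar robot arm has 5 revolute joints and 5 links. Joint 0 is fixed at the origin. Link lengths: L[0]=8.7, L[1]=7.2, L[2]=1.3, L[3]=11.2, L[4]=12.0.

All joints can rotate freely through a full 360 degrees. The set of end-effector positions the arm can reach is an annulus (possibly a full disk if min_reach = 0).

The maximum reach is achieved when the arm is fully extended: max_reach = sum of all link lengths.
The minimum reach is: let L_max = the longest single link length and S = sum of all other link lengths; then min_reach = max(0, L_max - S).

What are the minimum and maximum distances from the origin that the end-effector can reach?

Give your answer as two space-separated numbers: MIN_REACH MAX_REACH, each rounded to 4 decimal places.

Link lengths: [8.7, 7.2, 1.3, 11.2, 12.0]
max_reach = 8.7 + 7.2 + 1.3 + 11.2 + 12 = 40.4
L_max = max([8.7, 7.2, 1.3, 11.2, 12.0]) = 12
S (sum of others) = 40.4 - 12 = 28.4
min_reach = max(0, 12 - 28.4) = max(0, -16.4) = 0

Answer: 0.0000 40.4000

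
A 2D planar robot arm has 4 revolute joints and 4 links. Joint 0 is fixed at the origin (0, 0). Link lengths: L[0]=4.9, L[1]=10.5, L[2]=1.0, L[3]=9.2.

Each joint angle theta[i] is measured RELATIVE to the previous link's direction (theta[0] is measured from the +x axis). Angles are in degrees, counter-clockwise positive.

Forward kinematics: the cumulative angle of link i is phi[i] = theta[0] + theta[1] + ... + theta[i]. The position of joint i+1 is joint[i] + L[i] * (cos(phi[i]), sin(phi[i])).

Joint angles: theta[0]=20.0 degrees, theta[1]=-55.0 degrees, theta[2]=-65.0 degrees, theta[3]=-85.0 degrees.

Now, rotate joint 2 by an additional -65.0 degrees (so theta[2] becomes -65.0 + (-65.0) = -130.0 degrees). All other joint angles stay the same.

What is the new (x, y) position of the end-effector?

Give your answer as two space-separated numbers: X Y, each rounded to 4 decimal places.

joint[0] = (0.0000, 0.0000)  (base)
link 0: phi[0] = 20 = 20 deg
  cos(20 deg) = 0.9397, sin(20 deg) = 0.3420
  joint[1] = (0.0000, 0.0000) + 4.9 * (0.9397, 0.3420) = (0.0000 + 4.6045, 0.0000 + 1.6759) = (4.6045, 1.6759)
link 1: phi[1] = 20 + -55 = -35 deg
  cos(-35 deg) = 0.8192, sin(-35 deg) = -0.5736
  joint[2] = (4.6045, 1.6759) + 10.5 * (0.8192, -0.5736) = (4.6045 + 8.6011, 1.6759 + -6.0226) = (13.2056, -4.3467)
link 2: phi[2] = 20 + -55 + -130 = -165 deg
  cos(-165 deg) = -0.9659, sin(-165 deg) = -0.2588
  joint[3] = (13.2056, -4.3467) + 1 * (-0.9659, -0.2588) = (13.2056 + -0.9659, -4.3467 + -0.2588) = (12.2397, -4.6055)
link 3: phi[3] = 20 + -55 + -130 + -85 = -250 deg
  cos(-250 deg) = -0.3420, sin(-250 deg) = 0.9397
  joint[4] = (12.2397, -4.6055) + 9.2 * (-0.3420, 0.9397) = (12.2397 + -3.1466, -4.6055 + 8.6452) = (9.0931, 4.0397)
End effector: (9.0931, 4.0397)

Answer: 9.0931 4.0397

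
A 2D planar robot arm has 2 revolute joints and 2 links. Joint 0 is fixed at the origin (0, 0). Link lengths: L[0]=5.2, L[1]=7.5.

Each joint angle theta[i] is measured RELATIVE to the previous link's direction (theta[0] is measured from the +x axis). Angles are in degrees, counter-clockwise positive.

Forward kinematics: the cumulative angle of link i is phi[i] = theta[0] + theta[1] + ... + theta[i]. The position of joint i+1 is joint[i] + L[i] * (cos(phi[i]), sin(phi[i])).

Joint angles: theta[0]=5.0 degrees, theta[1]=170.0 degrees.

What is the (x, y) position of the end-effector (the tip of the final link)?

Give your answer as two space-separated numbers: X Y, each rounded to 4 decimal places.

Answer: -2.2912 1.1069

Derivation:
joint[0] = (0.0000, 0.0000)  (base)
link 0: phi[0] = 5 = 5 deg
  cos(5 deg) = 0.9962, sin(5 deg) = 0.0872
  joint[1] = (0.0000, 0.0000) + 5.2 * (0.9962, 0.0872) = (0.0000 + 5.1802, 0.0000 + 0.4532) = (5.1802, 0.4532)
link 1: phi[1] = 5 + 170 = 175 deg
  cos(175 deg) = -0.9962, sin(175 deg) = 0.0872
  joint[2] = (5.1802, 0.4532) + 7.5 * (-0.9962, 0.0872) = (5.1802 + -7.4715, 0.4532 + 0.6537) = (-2.2912, 1.1069)
End effector: (-2.2912, 1.1069)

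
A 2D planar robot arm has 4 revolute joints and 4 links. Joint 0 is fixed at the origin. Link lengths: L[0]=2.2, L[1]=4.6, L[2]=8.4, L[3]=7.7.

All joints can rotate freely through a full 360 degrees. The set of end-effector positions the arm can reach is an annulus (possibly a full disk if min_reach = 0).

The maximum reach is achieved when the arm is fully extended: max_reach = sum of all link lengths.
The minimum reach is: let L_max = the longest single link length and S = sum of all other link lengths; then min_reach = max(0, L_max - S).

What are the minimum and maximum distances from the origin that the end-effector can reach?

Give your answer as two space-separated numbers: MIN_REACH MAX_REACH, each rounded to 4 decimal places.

Answer: 0.0000 22.9000

Derivation:
Link lengths: [2.2, 4.6, 8.4, 7.7]
max_reach = 2.2 + 4.6 + 8.4 + 7.7 = 22.9
L_max = max([2.2, 4.6, 8.4, 7.7]) = 8.4
S (sum of others) = 22.9 - 8.4 = 14.5
min_reach = max(0, 8.4 - 14.5) = max(0, -6.1) = 0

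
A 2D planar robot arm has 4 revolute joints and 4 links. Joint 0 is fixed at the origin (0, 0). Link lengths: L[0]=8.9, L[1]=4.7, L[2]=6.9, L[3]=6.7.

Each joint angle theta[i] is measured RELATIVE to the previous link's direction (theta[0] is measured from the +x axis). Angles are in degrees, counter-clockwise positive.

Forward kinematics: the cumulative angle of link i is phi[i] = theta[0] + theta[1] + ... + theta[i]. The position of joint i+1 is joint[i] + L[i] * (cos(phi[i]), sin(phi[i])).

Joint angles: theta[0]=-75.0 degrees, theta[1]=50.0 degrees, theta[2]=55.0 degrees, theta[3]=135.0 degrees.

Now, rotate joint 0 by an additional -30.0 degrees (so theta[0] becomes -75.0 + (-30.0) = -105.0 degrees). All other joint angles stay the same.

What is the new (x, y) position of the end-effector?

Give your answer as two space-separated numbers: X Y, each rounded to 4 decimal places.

joint[0] = (0.0000, 0.0000)  (base)
link 0: phi[0] = -105 = -105 deg
  cos(-105 deg) = -0.2588, sin(-105 deg) = -0.9659
  joint[1] = (0.0000, 0.0000) + 8.9 * (-0.2588, -0.9659) = (0.0000 + -2.3035, 0.0000 + -8.5967) = (-2.3035, -8.5967)
link 1: phi[1] = -105 + 50 = -55 deg
  cos(-55 deg) = 0.5736, sin(-55 deg) = -0.8192
  joint[2] = (-2.3035, -8.5967) + 4.7 * (0.5736, -0.8192) = (-2.3035 + 2.6958, -8.5967 + -3.8500) = (0.3923, -12.4468)
link 2: phi[2] = -105 + 50 + 55 = 0 deg
  cos(0 deg) = 1.0000, sin(0 deg) = 0.0000
  joint[3] = (0.3923, -12.4468) + 6.9 * (1.0000, 0.0000) = (0.3923 + 6.9000, -12.4468 + 0.0000) = (7.2923, -12.4468)
link 3: phi[3] = -105 + 50 + 55 + 135 = 135 deg
  cos(135 deg) = -0.7071, sin(135 deg) = 0.7071
  joint[4] = (7.2923, -12.4468) + 6.7 * (-0.7071, 0.7071) = (7.2923 + -4.7376, -12.4468 + 4.7376) = (2.5547, -7.7091)
End effector: (2.5547, -7.7091)

Answer: 2.5547 -7.7091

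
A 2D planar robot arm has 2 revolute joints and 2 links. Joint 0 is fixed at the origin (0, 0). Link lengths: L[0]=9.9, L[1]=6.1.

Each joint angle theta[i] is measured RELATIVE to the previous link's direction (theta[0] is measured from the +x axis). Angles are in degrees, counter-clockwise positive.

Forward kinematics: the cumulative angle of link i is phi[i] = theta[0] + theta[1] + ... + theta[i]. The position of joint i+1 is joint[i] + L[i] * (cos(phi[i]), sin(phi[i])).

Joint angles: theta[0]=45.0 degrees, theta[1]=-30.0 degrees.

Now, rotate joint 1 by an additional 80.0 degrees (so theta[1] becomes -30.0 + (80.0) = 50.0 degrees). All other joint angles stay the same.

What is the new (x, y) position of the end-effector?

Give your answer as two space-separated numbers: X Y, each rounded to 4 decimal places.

Answer: 6.4687 13.0771

Derivation:
joint[0] = (0.0000, 0.0000)  (base)
link 0: phi[0] = 45 = 45 deg
  cos(45 deg) = 0.7071, sin(45 deg) = 0.7071
  joint[1] = (0.0000, 0.0000) + 9.9 * (0.7071, 0.7071) = (0.0000 + 7.0004, 0.0000 + 7.0004) = (7.0004, 7.0004)
link 1: phi[1] = 45 + 50 = 95 deg
  cos(95 deg) = -0.0872, sin(95 deg) = 0.9962
  joint[2] = (7.0004, 7.0004) + 6.1 * (-0.0872, 0.9962) = (7.0004 + -0.5317, 7.0004 + 6.0768) = (6.4687, 13.0771)
End effector: (6.4687, 13.0771)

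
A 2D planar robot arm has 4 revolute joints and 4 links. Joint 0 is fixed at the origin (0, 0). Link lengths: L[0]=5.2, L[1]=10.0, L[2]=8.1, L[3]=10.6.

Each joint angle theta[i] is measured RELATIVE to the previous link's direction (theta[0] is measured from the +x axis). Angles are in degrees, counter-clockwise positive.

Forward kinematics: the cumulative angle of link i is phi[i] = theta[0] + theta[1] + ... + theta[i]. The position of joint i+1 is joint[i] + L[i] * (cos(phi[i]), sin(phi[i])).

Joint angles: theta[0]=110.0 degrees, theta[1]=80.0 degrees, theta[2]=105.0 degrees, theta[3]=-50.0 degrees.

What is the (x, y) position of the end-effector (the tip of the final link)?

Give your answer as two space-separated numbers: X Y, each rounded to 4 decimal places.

joint[0] = (0.0000, 0.0000)  (base)
link 0: phi[0] = 110 = 110 deg
  cos(110 deg) = -0.3420, sin(110 deg) = 0.9397
  joint[1] = (0.0000, 0.0000) + 5.2 * (-0.3420, 0.9397) = (0.0000 + -1.7785, 0.0000 + 4.8864) = (-1.7785, 4.8864)
link 1: phi[1] = 110 + 80 = 190 deg
  cos(190 deg) = -0.9848, sin(190 deg) = -0.1736
  joint[2] = (-1.7785, 4.8864) + 10 * (-0.9848, -0.1736) = (-1.7785 + -9.8481, 4.8864 + -1.7365) = (-11.6266, 3.1499)
link 2: phi[2] = 110 + 80 + 105 = 295 deg
  cos(295 deg) = 0.4226, sin(295 deg) = -0.9063
  joint[3] = (-11.6266, 3.1499) + 8.1 * (0.4226, -0.9063) = (-11.6266 + 3.4232, 3.1499 + -7.3411) = (-8.2034, -4.1912)
link 3: phi[3] = 110 + 80 + 105 + -50 = 245 deg
  cos(245 deg) = -0.4226, sin(245 deg) = -0.9063
  joint[4] = (-8.2034, -4.1912) + 10.6 * (-0.4226, -0.9063) = (-8.2034 + -4.4798, -4.1912 + -9.6069) = (-12.6831, -13.7980)
End effector: (-12.6831, -13.7980)

Answer: -12.6831 -13.7980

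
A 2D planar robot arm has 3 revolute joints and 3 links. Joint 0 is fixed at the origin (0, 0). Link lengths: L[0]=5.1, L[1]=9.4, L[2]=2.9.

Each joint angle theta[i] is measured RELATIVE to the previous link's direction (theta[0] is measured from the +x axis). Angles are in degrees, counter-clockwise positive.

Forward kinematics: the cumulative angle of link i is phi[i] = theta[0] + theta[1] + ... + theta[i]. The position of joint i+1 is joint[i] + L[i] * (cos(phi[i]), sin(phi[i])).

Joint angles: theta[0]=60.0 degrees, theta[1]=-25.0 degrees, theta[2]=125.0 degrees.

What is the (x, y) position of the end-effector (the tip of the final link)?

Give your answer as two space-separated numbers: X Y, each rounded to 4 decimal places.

joint[0] = (0.0000, 0.0000)  (base)
link 0: phi[0] = 60 = 60 deg
  cos(60 deg) = 0.5000, sin(60 deg) = 0.8660
  joint[1] = (0.0000, 0.0000) + 5.1 * (0.5000, 0.8660) = (0.0000 + 2.5500, 0.0000 + 4.4167) = (2.5500, 4.4167)
link 1: phi[1] = 60 + -25 = 35 deg
  cos(35 deg) = 0.8192, sin(35 deg) = 0.5736
  joint[2] = (2.5500, 4.4167) + 9.4 * (0.8192, 0.5736) = (2.5500 + 7.7000, 4.4167 + 5.3916) = (10.2500, 9.8083)
link 2: phi[2] = 60 + -25 + 125 = 160 deg
  cos(160 deg) = -0.9397, sin(160 deg) = 0.3420
  joint[3] = (10.2500, 9.8083) + 2.9 * (-0.9397, 0.3420) = (10.2500 + -2.7251, 9.8083 + 0.9919) = (7.5249, 10.8002)
End effector: (7.5249, 10.8002)

Answer: 7.5249 10.8002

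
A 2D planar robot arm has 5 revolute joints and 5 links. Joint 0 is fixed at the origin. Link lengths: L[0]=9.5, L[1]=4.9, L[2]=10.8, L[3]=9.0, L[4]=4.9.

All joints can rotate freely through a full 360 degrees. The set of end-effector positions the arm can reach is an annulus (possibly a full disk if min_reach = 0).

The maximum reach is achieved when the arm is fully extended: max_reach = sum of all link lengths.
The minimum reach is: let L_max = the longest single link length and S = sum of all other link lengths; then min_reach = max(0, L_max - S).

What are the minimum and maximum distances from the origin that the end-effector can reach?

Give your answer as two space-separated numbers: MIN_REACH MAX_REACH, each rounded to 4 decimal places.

Link lengths: [9.5, 4.9, 10.8, 9.0, 4.9]
max_reach = 9.5 + 4.9 + 10.8 + 9 + 4.9 = 39.1
L_max = max([9.5, 4.9, 10.8, 9.0, 4.9]) = 10.8
S (sum of others) = 39.1 - 10.8 = 28.3
min_reach = max(0, 10.8 - 28.3) = max(0, -17.5) = 0

Answer: 0.0000 39.1000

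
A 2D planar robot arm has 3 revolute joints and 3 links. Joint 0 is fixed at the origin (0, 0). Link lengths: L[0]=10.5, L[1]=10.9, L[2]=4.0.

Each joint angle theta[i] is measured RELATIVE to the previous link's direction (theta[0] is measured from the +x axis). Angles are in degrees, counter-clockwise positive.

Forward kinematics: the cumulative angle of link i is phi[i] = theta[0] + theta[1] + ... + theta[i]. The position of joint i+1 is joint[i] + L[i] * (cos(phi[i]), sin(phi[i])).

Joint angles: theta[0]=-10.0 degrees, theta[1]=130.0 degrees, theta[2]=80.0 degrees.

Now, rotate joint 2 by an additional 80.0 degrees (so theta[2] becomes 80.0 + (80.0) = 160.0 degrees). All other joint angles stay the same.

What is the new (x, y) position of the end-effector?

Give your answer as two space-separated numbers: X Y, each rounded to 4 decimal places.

Answer: 5.5851 3.6771

Derivation:
joint[0] = (0.0000, 0.0000)  (base)
link 0: phi[0] = -10 = -10 deg
  cos(-10 deg) = 0.9848, sin(-10 deg) = -0.1736
  joint[1] = (0.0000, 0.0000) + 10.5 * (0.9848, -0.1736) = (0.0000 + 10.3405, 0.0000 + -1.8233) = (10.3405, -1.8233)
link 1: phi[1] = -10 + 130 = 120 deg
  cos(120 deg) = -0.5000, sin(120 deg) = 0.8660
  joint[2] = (10.3405, -1.8233) + 10.9 * (-0.5000, 0.8660) = (10.3405 + -5.4500, -1.8233 + 9.4397) = (4.8905, 7.6164)
link 2: phi[2] = -10 + 130 + 160 = 280 deg
  cos(280 deg) = 0.1736, sin(280 deg) = -0.9848
  joint[3] = (4.8905, 7.6164) + 4 * (0.1736, -0.9848) = (4.8905 + 0.6946, 7.6164 + -3.9392) = (5.5851, 3.6771)
End effector: (5.5851, 3.6771)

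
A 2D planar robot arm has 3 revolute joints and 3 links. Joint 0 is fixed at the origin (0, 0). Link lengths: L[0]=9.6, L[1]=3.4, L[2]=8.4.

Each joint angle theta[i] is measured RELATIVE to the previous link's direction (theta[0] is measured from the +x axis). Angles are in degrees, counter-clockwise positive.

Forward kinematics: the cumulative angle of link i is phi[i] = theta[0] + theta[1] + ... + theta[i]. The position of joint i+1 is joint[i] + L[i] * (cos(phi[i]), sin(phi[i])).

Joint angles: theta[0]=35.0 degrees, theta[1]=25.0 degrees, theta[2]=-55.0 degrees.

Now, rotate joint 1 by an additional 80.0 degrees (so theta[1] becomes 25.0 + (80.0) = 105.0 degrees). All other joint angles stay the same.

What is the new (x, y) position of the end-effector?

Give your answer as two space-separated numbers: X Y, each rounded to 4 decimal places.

joint[0] = (0.0000, 0.0000)  (base)
link 0: phi[0] = 35 = 35 deg
  cos(35 deg) = 0.8192, sin(35 deg) = 0.5736
  joint[1] = (0.0000, 0.0000) + 9.6 * (0.8192, 0.5736) = (0.0000 + 7.8639, 0.0000 + 5.5063) = (7.8639, 5.5063)
link 1: phi[1] = 35 + 105 = 140 deg
  cos(140 deg) = -0.7660, sin(140 deg) = 0.6428
  joint[2] = (7.8639, 5.5063) + 3.4 * (-0.7660, 0.6428) = (7.8639 + -2.6046, 5.5063 + 2.1855) = (5.2593, 7.6918)
link 2: phi[2] = 35 + 105 + -55 = 85 deg
  cos(85 deg) = 0.0872, sin(85 deg) = 0.9962
  joint[3] = (5.2593, 7.6918) + 8.4 * (0.0872, 0.9962) = (5.2593 + 0.7321, 7.6918 + 8.3680) = (5.9914, 16.0598)
End effector: (5.9914, 16.0598)

Answer: 5.9914 16.0598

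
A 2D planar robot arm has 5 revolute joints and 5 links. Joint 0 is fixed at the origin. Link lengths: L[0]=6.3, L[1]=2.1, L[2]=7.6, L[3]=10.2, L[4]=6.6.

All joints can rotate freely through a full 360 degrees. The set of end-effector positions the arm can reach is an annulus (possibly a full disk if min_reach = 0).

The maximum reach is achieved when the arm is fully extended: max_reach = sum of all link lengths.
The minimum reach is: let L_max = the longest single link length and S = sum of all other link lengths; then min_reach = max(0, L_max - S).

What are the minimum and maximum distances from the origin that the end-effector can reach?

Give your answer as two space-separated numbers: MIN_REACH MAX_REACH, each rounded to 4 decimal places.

Link lengths: [6.3, 2.1, 7.6, 10.2, 6.6]
max_reach = 6.3 + 2.1 + 7.6 + 10.2 + 6.6 = 32.8
L_max = max([6.3, 2.1, 7.6, 10.2, 6.6]) = 10.2
S (sum of others) = 32.8 - 10.2 = 22.6
min_reach = max(0, 10.2 - 22.6) = max(0, -12.4) = 0

Answer: 0.0000 32.8000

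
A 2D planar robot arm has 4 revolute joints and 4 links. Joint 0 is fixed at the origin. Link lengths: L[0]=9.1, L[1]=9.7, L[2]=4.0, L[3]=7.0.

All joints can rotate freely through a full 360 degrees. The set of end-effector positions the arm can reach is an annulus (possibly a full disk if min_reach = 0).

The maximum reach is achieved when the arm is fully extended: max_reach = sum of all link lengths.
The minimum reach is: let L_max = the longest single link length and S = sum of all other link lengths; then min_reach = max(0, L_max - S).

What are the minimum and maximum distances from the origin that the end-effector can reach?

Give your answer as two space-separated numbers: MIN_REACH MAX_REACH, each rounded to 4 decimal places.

Answer: 0.0000 29.8000

Derivation:
Link lengths: [9.1, 9.7, 4.0, 7.0]
max_reach = 9.1 + 9.7 + 4 + 7 = 29.8
L_max = max([9.1, 9.7, 4.0, 7.0]) = 9.7
S (sum of others) = 29.8 - 9.7 = 20.1
min_reach = max(0, 9.7 - 20.1) = max(0, -10.4) = 0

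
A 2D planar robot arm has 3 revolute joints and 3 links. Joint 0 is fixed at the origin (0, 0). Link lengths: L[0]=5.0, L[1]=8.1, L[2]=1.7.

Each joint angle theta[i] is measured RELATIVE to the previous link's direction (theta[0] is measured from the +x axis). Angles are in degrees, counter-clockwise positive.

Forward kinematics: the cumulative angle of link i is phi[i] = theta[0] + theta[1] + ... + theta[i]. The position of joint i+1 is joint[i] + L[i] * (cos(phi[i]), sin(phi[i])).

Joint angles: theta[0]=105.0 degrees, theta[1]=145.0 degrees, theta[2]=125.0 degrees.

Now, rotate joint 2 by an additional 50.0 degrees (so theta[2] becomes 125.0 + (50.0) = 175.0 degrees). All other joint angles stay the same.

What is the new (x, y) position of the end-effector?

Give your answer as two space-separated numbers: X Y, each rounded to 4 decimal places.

joint[0] = (0.0000, 0.0000)  (base)
link 0: phi[0] = 105 = 105 deg
  cos(105 deg) = -0.2588, sin(105 deg) = 0.9659
  joint[1] = (0.0000, 0.0000) + 5 * (-0.2588, 0.9659) = (0.0000 + -1.2941, 0.0000 + 4.8296) = (-1.2941, 4.8296)
link 1: phi[1] = 105 + 145 = 250 deg
  cos(250 deg) = -0.3420, sin(250 deg) = -0.9397
  joint[2] = (-1.2941, 4.8296) + 8.1 * (-0.3420, -0.9397) = (-1.2941 + -2.7704, 4.8296 + -7.6115) = (-4.0645, -2.7819)
link 2: phi[2] = 105 + 145 + 175 = 425 deg
  cos(425 deg) = 0.4226, sin(425 deg) = 0.9063
  joint[3] = (-4.0645, -2.7819) + 1.7 * (0.4226, 0.9063) = (-4.0645 + 0.7185, -2.7819 + 1.5407) = (-3.3460, -1.2412)
End effector: (-3.3460, -1.2412)

Answer: -3.3460 -1.2412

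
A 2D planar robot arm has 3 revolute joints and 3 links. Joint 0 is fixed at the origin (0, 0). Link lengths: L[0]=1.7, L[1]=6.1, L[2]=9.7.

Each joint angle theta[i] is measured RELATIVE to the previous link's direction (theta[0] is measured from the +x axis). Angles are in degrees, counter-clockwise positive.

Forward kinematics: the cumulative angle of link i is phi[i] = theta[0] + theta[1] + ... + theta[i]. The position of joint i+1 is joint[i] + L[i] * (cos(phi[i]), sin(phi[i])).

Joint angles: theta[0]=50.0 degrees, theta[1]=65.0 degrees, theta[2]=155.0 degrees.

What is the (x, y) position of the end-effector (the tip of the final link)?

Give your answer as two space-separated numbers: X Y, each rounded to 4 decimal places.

joint[0] = (0.0000, 0.0000)  (base)
link 0: phi[0] = 50 = 50 deg
  cos(50 deg) = 0.6428, sin(50 deg) = 0.7660
  joint[1] = (0.0000, 0.0000) + 1.7 * (0.6428, 0.7660) = (0.0000 + 1.0927, 0.0000 + 1.3023) = (1.0927, 1.3023)
link 1: phi[1] = 50 + 65 = 115 deg
  cos(115 deg) = -0.4226, sin(115 deg) = 0.9063
  joint[2] = (1.0927, 1.3023) + 6.1 * (-0.4226, 0.9063) = (1.0927 + -2.5780, 1.3023 + 5.5285) = (-1.4852, 6.8308)
link 2: phi[2] = 50 + 65 + 155 = 270 deg
  cos(270 deg) = -0.0000, sin(270 deg) = -1.0000
  joint[3] = (-1.4852, 6.8308) + 9.7 * (-0.0000, -1.0000) = (-1.4852 + -0.0000, 6.8308 + -9.7000) = (-1.4852, -2.8692)
End effector: (-1.4852, -2.8692)

Answer: -1.4852 -2.8692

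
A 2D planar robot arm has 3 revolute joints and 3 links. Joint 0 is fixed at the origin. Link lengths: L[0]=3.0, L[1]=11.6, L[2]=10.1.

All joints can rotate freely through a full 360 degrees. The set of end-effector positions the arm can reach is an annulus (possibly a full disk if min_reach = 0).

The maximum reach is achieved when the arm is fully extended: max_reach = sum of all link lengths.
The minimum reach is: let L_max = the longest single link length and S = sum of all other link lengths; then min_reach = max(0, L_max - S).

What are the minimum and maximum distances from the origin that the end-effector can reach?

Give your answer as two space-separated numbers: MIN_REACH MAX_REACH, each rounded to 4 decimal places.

Link lengths: [3.0, 11.6, 10.1]
max_reach = 3 + 11.6 + 10.1 = 24.7
L_max = max([3.0, 11.6, 10.1]) = 11.6
S (sum of others) = 24.7 - 11.6 = 13.1
min_reach = max(0, 11.6 - 13.1) = max(0, -1.5) = 0

Answer: 0.0000 24.7000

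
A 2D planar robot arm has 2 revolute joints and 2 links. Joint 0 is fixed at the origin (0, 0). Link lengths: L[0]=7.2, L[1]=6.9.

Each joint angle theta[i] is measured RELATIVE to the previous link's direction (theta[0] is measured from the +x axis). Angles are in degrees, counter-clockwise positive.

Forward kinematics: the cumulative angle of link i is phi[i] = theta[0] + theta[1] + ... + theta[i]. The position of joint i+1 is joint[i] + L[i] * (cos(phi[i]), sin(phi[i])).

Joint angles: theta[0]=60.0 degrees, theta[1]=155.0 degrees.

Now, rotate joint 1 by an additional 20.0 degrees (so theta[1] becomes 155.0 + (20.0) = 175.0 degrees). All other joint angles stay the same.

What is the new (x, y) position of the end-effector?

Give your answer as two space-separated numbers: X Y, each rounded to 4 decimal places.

joint[0] = (0.0000, 0.0000)  (base)
link 0: phi[0] = 60 = 60 deg
  cos(60 deg) = 0.5000, sin(60 deg) = 0.8660
  joint[1] = (0.0000, 0.0000) + 7.2 * (0.5000, 0.8660) = (0.0000 + 3.6000, 0.0000 + 6.2354) = (3.6000, 6.2354)
link 1: phi[1] = 60 + 175 = 235 deg
  cos(235 deg) = -0.5736, sin(235 deg) = -0.8192
  joint[2] = (3.6000, 6.2354) + 6.9 * (-0.5736, -0.8192) = (3.6000 + -3.9577, 6.2354 + -5.6521) = (-0.3577, 0.5832)
End effector: (-0.3577, 0.5832)

Answer: -0.3577 0.5832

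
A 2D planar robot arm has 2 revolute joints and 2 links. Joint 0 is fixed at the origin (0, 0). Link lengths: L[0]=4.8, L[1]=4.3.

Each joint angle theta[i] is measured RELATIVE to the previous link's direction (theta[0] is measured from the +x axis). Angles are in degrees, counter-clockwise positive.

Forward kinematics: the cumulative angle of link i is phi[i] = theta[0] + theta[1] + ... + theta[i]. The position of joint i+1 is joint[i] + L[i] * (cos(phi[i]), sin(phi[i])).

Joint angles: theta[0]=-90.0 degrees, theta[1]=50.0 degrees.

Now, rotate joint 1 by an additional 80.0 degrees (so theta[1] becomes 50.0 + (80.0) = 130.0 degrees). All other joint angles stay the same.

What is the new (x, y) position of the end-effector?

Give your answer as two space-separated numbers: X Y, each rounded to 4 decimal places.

Answer: 3.2940 -2.0360

Derivation:
joint[0] = (0.0000, 0.0000)  (base)
link 0: phi[0] = -90 = -90 deg
  cos(-90 deg) = 0.0000, sin(-90 deg) = -1.0000
  joint[1] = (0.0000, 0.0000) + 4.8 * (0.0000, -1.0000) = (0.0000 + 0.0000, 0.0000 + -4.8000) = (0.0000, -4.8000)
link 1: phi[1] = -90 + 130 = 40 deg
  cos(40 deg) = 0.7660, sin(40 deg) = 0.6428
  joint[2] = (0.0000, -4.8000) + 4.3 * (0.7660, 0.6428) = (0.0000 + 3.2940, -4.8000 + 2.7640) = (3.2940, -2.0360)
End effector: (3.2940, -2.0360)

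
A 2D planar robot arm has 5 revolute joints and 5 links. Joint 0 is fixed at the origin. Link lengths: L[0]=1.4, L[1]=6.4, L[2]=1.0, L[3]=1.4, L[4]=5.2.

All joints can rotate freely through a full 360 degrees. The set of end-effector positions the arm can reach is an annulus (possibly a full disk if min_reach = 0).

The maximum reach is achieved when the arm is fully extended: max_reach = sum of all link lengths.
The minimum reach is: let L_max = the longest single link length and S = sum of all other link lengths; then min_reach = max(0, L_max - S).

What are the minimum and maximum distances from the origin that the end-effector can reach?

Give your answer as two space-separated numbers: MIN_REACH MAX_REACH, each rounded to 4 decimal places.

Link lengths: [1.4, 6.4, 1.0, 1.4, 5.2]
max_reach = 1.4 + 6.4 + 1 + 1.4 + 5.2 = 15.4
L_max = max([1.4, 6.4, 1.0, 1.4, 5.2]) = 6.4
S (sum of others) = 15.4 - 6.4 = 9
min_reach = max(0, 6.4 - 9) = max(0, -2.6) = 0

Answer: 0.0000 15.4000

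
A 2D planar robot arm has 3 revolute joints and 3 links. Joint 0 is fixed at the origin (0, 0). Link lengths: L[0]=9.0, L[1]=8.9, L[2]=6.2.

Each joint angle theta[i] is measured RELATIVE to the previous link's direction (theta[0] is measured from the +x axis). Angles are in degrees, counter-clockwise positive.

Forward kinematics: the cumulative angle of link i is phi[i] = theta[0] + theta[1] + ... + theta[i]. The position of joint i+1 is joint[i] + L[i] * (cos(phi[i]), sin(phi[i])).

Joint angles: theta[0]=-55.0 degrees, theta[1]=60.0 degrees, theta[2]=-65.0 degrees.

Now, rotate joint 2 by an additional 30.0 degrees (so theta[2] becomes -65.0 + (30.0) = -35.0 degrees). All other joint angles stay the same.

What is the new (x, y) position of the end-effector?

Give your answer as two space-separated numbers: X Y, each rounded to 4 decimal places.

Answer: 19.3977 -9.6967

Derivation:
joint[0] = (0.0000, 0.0000)  (base)
link 0: phi[0] = -55 = -55 deg
  cos(-55 deg) = 0.5736, sin(-55 deg) = -0.8192
  joint[1] = (0.0000, 0.0000) + 9 * (0.5736, -0.8192) = (0.0000 + 5.1622, 0.0000 + -7.3724) = (5.1622, -7.3724)
link 1: phi[1] = -55 + 60 = 5 deg
  cos(5 deg) = 0.9962, sin(5 deg) = 0.0872
  joint[2] = (5.1622, -7.3724) + 8.9 * (0.9962, 0.0872) = (5.1622 + 8.8661, -7.3724 + 0.7757) = (14.0283, -6.5967)
link 2: phi[2] = -55 + 60 + -35 = -30 deg
  cos(-30 deg) = 0.8660, sin(-30 deg) = -0.5000
  joint[3] = (14.0283, -6.5967) + 6.2 * (0.8660, -0.5000) = (14.0283 + 5.3694, -6.5967 + -3.1000) = (19.3977, -9.6967)
End effector: (19.3977, -9.6967)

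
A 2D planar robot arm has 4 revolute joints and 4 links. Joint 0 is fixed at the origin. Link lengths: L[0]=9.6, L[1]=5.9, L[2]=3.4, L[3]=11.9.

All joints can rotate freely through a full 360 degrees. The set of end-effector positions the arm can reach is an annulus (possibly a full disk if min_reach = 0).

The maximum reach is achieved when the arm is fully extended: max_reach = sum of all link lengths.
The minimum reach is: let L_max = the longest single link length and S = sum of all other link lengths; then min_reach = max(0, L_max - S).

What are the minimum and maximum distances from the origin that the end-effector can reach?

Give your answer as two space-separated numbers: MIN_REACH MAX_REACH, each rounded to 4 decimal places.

Link lengths: [9.6, 5.9, 3.4, 11.9]
max_reach = 9.6 + 5.9 + 3.4 + 11.9 = 30.8
L_max = max([9.6, 5.9, 3.4, 11.9]) = 11.9
S (sum of others) = 30.8 - 11.9 = 18.9
min_reach = max(0, 11.9 - 18.9) = max(0, -7) = 0

Answer: 0.0000 30.8000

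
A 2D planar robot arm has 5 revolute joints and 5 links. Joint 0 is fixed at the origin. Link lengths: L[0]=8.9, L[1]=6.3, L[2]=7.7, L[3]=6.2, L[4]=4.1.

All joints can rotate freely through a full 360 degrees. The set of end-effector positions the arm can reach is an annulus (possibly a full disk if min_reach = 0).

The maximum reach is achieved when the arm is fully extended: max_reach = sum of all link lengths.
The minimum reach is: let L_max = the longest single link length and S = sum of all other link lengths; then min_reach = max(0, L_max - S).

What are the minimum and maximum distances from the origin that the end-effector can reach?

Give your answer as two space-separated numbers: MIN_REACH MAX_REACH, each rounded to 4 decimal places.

Answer: 0.0000 33.2000

Derivation:
Link lengths: [8.9, 6.3, 7.7, 6.2, 4.1]
max_reach = 8.9 + 6.3 + 7.7 + 6.2 + 4.1 = 33.2
L_max = max([8.9, 6.3, 7.7, 6.2, 4.1]) = 8.9
S (sum of others) = 33.2 - 8.9 = 24.3
min_reach = max(0, 8.9 - 24.3) = max(0, -15.4) = 0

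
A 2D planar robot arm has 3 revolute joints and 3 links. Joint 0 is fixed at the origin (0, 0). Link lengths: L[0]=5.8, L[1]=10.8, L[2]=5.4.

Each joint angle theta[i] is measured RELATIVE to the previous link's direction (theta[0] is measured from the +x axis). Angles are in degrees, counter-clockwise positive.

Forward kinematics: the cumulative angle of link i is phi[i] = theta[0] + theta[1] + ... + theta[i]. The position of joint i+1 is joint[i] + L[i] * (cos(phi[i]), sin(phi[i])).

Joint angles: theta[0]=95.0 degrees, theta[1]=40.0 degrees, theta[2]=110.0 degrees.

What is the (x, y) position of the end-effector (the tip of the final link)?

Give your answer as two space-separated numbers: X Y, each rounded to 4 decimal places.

joint[0] = (0.0000, 0.0000)  (base)
link 0: phi[0] = 95 = 95 deg
  cos(95 deg) = -0.0872, sin(95 deg) = 0.9962
  joint[1] = (0.0000, 0.0000) + 5.8 * (-0.0872, 0.9962) = (0.0000 + -0.5055, 0.0000 + 5.7779) = (-0.5055, 5.7779)
link 1: phi[1] = 95 + 40 = 135 deg
  cos(135 deg) = -0.7071, sin(135 deg) = 0.7071
  joint[2] = (-0.5055, 5.7779) + 10.8 * (-0.7071, 0.7071) = (-0.5055 + -7.6368, 5.7779 + 7.6368) = (-8.1423, 13.4147)
link 2: phi[2] = 95 + 40 + 110 = 245 deg
  cos(245 deg) = -0.4226, sin(245 deg) = -0.9063
  joint[3] = (-8.1423, 13.4147) + 5.4 * (-0.4226, -0.9063) = (-8.1423 + -2.2821, 13.4147 + -4.8941) = (-10.4244, 8.5206)
End effector: (-10.4244, 8.5206)

Answer: -10.4244 8.5206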